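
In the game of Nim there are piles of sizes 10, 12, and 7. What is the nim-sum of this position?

Nim-sum: 10 XOR 12 XOR 7 = 1.

1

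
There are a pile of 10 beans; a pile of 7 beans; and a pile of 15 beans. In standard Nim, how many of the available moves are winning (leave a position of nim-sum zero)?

Nim-sum: 10 XOR 7 XOR 15 = 2.
The overall nim-sum is X = 2. A pile of size p has a winning move iff p XOR X < p (reduce it to p XOR X).
  10: 10 XOR 2 = 8 < 10 — winning move (to 8).
  7: 7 XOR 2 = 5 < 7 — winning move (to 5).
  15: 15 XOR 2 = 13 < 15 — winning move (to 13).
That gives 3 winning moves.

3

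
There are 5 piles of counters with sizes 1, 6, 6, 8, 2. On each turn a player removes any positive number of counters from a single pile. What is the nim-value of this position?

11

Write each in binary and XOR column by column:
  0001  (1)
  0110  (6)
  0110  (6)
  1000  (8)
  0010  (2)
  ----
  1011  (11)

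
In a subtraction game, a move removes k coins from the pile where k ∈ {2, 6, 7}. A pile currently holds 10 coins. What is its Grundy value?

3

Compute g(0), g(1), … for moves {2, 6, 7}:
g(0) = mex{} = 0
g(1) = mex{} = 0
g(2) = mex{0} = 1
g(3) = mex{0} = 1
g(4) = mex{1} = 0
g(5) = mex{1} = 0
g(6) = mex{0} = 1
g(7) = mex{0} = 1
g(8) = mex{0,1} = 2
g(9) = mex{1} = 0
g(10) = mex{0,1,2} = 3
So g(10) = 3.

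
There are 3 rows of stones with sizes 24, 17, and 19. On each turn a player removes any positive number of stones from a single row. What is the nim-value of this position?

Write each in binary and XOR column by column:
  11000  (24)
  10001  (17)
  10011  (19)
  -----
  11010  (26)

26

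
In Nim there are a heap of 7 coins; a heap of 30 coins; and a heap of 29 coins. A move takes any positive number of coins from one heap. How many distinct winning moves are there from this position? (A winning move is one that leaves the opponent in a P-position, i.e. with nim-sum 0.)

3

Write each in binary and XOR column by column:
  00111  (7)
  11110  (30)
  11101  (29)
  -----
  00100  (4)
The overall nim-sum is X = 4. A heap of size p has a winning move iff p XOR X < p (reduce it to p XOR X).
  7: 7 XOR 4 = 3 < 7 — winning move (to 3).
  30: 30 XOR 4 = 26 < 30 — winning move (to 26).
  29: 29 XOR 4 = 25 < 29 — winning move (to 25).
That gives 3 winning moves.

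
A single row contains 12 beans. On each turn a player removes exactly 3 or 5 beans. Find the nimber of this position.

Grundy values for subtraction set {3, 5}:
k:     0  1  2  3  4  5  6  7  8  9 10 11 12
g(k):  0  0  0  1  1  1  2  2  0  0  0  1  1
So g(12) = 1.

1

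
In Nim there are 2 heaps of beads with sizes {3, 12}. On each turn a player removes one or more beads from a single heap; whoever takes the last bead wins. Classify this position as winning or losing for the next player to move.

Winning position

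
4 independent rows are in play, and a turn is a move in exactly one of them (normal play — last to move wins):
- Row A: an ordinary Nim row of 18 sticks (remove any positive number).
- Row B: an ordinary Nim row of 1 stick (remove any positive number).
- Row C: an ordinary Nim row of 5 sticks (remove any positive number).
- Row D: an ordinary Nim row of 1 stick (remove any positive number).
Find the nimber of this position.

23

Row A is a plain Nim row of size 18, so its Grundy value is 18.
Row B is a plain Nim row of size 1, so its Grundy value is 1.
Row C is a plain Nim row of size 5, so its Grundy value is 5.
Row D is a plain Nim row of size 1, so its Grundy value is 1.
By the Sprague-Grundy theorem, the Grundy value of a sum of independent games is the XOR of the component values.
Combined value = 18 ⊕ 1 ⊕ 5 ⊕ 1 = 23.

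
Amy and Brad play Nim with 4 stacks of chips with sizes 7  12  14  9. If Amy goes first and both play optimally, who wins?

Compute the nim-sum pairwise:
7 ^ 12 = 11
11 ^ 14 = 5
5 ^ 9 = 12
The nim-sum is 12 ≠ 0, so this is an N-position: the player to move can win; Amy has a winning move.

Amy wins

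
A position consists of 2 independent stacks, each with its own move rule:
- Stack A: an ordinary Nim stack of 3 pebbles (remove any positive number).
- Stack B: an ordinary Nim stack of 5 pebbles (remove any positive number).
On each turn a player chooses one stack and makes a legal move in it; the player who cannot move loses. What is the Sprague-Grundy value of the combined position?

Stack A is a plain Nim stack of size 3, so its Grundy value is 3.
Stack B is a plain Nim stack of size 5, so its Grundy value is 5.
The value of a disjunctive sum is the nim-sum of the parts.
Combined value = 3 XOR 5 = 6.

6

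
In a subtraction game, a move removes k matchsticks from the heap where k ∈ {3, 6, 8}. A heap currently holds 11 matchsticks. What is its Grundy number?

0

Build the Grundy sequence with g(k) = mex{g(k−s) : s ∈ {3, 6, 8}, s ≤ k}:
k:     0  1  2  3  4  5  6  7  8  9 10 11
g(k):  0  0  0  1  1  1  2  2  2  3  3  0
So g(11) = 0.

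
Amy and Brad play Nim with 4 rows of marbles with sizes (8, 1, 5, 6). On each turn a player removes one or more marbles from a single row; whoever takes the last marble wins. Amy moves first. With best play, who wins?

Amy wins

Nim-sum: 8 ^ 1 ^ 5 ^ 6 = 10.
The nim-sum is 10 ≠ 0, so this is an N-position: the player to move can win; Amy has a winning move.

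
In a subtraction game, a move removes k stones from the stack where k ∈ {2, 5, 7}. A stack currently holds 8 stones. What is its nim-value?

Build the Grundy sequence with g(k) = mex{g(k−s) : s ∈ {2, 5, 7}, s ≤ k}:
g(0) = mex{} = 0
g(1) = mex{} = 0
g(2) = mex{0} = 1
g(3) = mex{0} = 1
g(4) = mex{1} = 0
g(5) = mex{0,1} = 2
g(6) = mex{0} = 1
g(7) = mex{0,1,2} = 3
g(8) = mex{0,1} = 2
So g(8) = 2.

2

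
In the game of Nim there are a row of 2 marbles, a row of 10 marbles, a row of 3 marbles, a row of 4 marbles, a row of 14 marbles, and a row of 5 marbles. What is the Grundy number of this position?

4

Nim-sum: 2 ⊕ 10 ⊕ 3 ⊕ 4 ⊕ 14 ⊕ 5 = 4.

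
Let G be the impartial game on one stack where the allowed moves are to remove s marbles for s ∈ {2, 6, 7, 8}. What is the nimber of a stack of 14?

0

Compute g(0), g(1), … for moves {2, 6, 7, 8}:
k:     0  1  2  3  4  5  6  7  8  9 10 11 12 13 14
g(k):  0  0  1  1  0  0  1  1  2  2  3  3  2  2  0
So g(14) = 0.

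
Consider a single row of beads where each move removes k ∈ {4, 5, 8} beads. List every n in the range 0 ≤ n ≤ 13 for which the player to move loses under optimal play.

0, 1, 2, 3, 12, 13

Compute g(0), g(1), … for moves {4, 5, 8}:
g(0) = mex{} = 0
g(1) = mex{} = 0
g(2) = mex{} = 0
g(3) = mex{} = 0
g(4) = mex{0} = 1
g(5) = mex{0} = 1
g(6) = mex{0} = 1
g(7) = mex{0} = 1
g(8) = mex{0,1} = 2
g(9) = mex{0,1} = 2
g(10) = mex{0,1} = 2
g(11) = mex{0,1} = 2
g(12) = mex{1,2} = 0
g(13) = mex{1,2} = 0
The P-positions (g = 0) in 0..13 are 0, 1, 2, 3, 12, 13.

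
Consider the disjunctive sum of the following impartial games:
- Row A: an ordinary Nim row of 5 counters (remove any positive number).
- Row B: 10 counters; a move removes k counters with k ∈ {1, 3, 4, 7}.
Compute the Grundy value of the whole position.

5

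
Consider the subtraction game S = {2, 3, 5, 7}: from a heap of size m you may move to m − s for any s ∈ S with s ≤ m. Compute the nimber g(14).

2

Compute g(0), g(1), … for moves {2, 3, 5, 7}:
k:     0  1  2  3  4  5  6  7  8  9 10 11 12 13 14
g(k):  0  0  1  1  2  2  3  3  4  0  0  1  1  2  2
So g(14) = 2.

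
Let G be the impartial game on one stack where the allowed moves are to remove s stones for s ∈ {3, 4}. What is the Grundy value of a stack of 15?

0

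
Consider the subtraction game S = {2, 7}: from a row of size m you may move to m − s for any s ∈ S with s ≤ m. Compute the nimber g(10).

Compute g(0), g(1), … for moves {2, 7}:
k:     0  1  2  3  4  5  6  7  8  9 10
g(k):  0  0  1  1  0  0  1  1  2  0  0
So g(10) = 0.

0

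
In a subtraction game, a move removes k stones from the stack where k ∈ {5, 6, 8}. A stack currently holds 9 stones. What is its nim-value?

1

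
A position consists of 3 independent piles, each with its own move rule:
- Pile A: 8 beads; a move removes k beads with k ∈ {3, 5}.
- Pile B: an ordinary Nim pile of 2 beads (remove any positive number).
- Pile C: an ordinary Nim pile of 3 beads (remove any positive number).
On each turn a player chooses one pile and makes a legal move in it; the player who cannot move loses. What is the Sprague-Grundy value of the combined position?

1

Grundy values for pile A (subtraction set {3, 5}):
g(0) = mex{} = 0
g(1) = mex{} = 0
g(2) = mex{} = 0
g(3) = mex{0} = 1
g(4) = mex{0} = 1
g(5) = mex{0} = 1
g(6) = mex{0,1} = 2
g(7) = mex{0,1} = 2
g(8) = mex{1} = 0
So g(8) = 0.
Pile B is a plain Nim pile of size 2, so its Grundy value is 2.
Pile C is a plain Nim pile of size 3, so its Grundy value is 3.
The value of a disjunctive sum is the nim-sum of the parts.
Combined value = 0 ⊕ 2 ⊕ 3 = 1.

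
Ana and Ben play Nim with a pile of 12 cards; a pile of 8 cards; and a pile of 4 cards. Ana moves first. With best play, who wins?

Nim-sum: 12 XOR 8 XOR 4 = 0.
The nim-sum is 0, so this is a P-position: the player to move is in a losing position under optimal play; Ana is about to move from it and so loses — Ben wins.

Ben wins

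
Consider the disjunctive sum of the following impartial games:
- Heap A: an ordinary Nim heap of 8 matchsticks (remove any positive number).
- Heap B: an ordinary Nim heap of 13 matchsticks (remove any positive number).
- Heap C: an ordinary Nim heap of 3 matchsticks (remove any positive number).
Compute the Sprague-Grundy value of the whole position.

6

Heap A is a plain Nim heap of size 8, so its Grundy value is 8.
Heap B is a plain Nim heap of size 13, so its Grundy value is 13.
Heap C is a plain Nim heap of size 3, so its Grundy value is 3.
The value of a disjunctive sum is the nim-sum of the parts.
Combined value = 8 ⊕ 13 ⊕ 3 = 6.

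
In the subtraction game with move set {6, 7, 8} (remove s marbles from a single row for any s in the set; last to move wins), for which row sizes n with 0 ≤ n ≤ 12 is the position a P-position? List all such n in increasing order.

0, 1, 2, 3, 4, 5

Grundy values for subtraction set {6, 7, 8}:
g(0) = mex{} = 0
g(1) = mex{} = 0
g(2) = mex{} = 0
g(3) = mex{} = 0
g(4) = mex{} = 0
g(5) = mex{} = 0
g(6) = mex{0} = 1
g(7) = mex{0} = 1
g(8) = mex{0} = 1
g(9) = mex{0} = 1
g(10) = mex{0} = 1
g(11) = mex{0} = 1
g(12) = mex{0,1} = 2
The P-positions (g = 0) in 0..12 are 0, 1, 2, 3, 4, 5.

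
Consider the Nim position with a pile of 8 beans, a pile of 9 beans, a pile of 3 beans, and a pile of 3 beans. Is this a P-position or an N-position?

N-position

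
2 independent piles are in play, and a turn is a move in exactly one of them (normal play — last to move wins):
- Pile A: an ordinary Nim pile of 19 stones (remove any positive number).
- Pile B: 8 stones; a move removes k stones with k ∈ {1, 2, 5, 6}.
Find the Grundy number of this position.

Pile A is a plain Nim pile of size 19, so its Grundy value is 19.
Grundy values for pile B (subtraction set {1, 2, 5, 6}):
g(0) = mex{} = 0
g(1) = mex{0} = 1
g(2) = mex{0,1} = 2
g(3) = mex{1,2} = 0
g(4) = mex{0,2} = 1
g(5) = mex{0,1} = 2
g(6) = mex{0,1,2} = 3
g(7) = mex{1,2,3} = 0
g(8) = mex{0,2,3} = 1
So g(8) = 1.
By the Sprague-Grundy theorem, the Grundy value of a sum of independent games is the XOR of the component values.
Combined value = 19 ⊕ 1 = 18.

18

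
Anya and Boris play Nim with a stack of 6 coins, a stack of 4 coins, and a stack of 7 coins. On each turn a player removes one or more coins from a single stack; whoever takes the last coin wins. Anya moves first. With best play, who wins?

Anya wins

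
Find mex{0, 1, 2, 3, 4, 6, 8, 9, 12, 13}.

5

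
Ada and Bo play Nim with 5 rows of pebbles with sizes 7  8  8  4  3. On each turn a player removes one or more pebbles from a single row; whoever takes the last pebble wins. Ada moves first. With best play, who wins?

Nim-sum: 7 ^ 8 ^ 8 ^ 4 ^ 3 = 0.
The nim-sum is 0, so this is a P-position: the player to move is in a losing position under optimal play; Ada is about to move from it and so loses — Bo wins.

Bo wins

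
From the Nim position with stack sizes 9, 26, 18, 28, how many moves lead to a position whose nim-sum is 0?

3

Nim-sum: 9 XOR 26 XOR 18 XOR 28 = 29.
The overall nim-sum is X = 29. A stack of size p has a winning move iff p XOR X < p (reduce it to p XOR X).
  9: 9 XOR 29 = 20 ≥ 9 — no move.
  26: 26 XOR 29 = 7 < 26 — winning move (to 7).
  18: 18 XOR 29 = 15 < 18 — winning move (to 15).
  28: 28 XOR 29 = 1 < 28 — winning move (to 1).
That gives 3 winning moves.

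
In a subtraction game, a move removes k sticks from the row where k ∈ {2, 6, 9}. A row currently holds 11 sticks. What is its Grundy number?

Compute g(0), g(1), … for moves {2, 6, 9}:
g(0) = mex{} = 0
g(1) = mex{} = 0
g(2) = mex{0} = 1
g(3) = mex{0} = 1
g(4) = mex{1} = 0
g(5) = mex{1} = 0
g(6) = mex{0} = 1
g(7) = mex{0} = 1
g(8) = mex{1} = 0
g(9) = mex{0,1} = 2
g(10) = mex{0} = 1
g(11) = mex{0,1,2} = 3
So g(11) = 3.

3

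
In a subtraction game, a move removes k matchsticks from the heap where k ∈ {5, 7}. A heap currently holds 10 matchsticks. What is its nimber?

Compute g(0), g(1), … for moves {5, 7}:
g(0) = mex{} = 0
g(1) = mex{} = 0
g(2) = mex{} = 0
g(3) = mex{} = 0
g(4) = mex{} = 0
g(5) = mex{0} = 1
g(6) = mex{0} = 1
g(7) = mex{0} = 1
g(8) = mex{0} = 1
g(9) = mex{0} = 1
g(10) = mex{0,1} = 2
So g(10) = 2.

2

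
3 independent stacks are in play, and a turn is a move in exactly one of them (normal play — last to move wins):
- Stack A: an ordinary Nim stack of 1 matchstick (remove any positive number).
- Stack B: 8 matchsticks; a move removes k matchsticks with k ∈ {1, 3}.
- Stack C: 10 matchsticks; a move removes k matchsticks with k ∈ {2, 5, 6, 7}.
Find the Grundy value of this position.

2

Stack A is a plain Nim stack of size 1, so its Grundy value is 1.
For stack B, compute g(0), g(1), … with moves {1, 3}:
k:     0  1  2  3  4  5  6  7  8
g(k):  0  1  0  1  0  1  0  1  0
So g(8) = 0.
For stack C, compute g(0), g(1), … with moves {2, 5, 6, 7}:
k:     0  1  2  3  4  5  6  7  8  9 10
g(k):  0  0  1  1  0  2  1  3  2  2  3
So g(10) = 3.
By the Sprague-Grundy theorem, the Grundy value of a sum of independent games is the XOR of the component values.
Combined value = 1 XOR 0 XOR 3 = 2.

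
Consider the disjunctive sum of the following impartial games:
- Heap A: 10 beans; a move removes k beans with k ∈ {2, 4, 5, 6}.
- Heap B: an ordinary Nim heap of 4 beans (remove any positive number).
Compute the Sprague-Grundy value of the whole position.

For heap A, compute g(0), g(1), … with moves {2, 4, 5, 6}:
k:     0  1  2  3  4  5  6  7  8  9 10
g(k):  0  0  1  1  2  2  3  3  0  0  1
So g(10) = 1.
Heap B is a plain Nim heap of size 4, so its Grundy value is 4.
By the Sprague-Grundy theorem, the Grundy value of a sum of independent games is the XOR of the component values.
Combined value = 1 ⊕ 4 = 5.

5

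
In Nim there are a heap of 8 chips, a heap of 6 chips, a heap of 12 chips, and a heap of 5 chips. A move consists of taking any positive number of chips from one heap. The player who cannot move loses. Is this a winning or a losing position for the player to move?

Nim-sum: 8 XOR 6 XOR 12 XOR 5 = 7.
The nim-sum is 7 ≠ 0, so this is an N-position: the player to move can win.

Winning position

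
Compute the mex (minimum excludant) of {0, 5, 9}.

0 is in the set but 1 is not, so the mex is 1.

1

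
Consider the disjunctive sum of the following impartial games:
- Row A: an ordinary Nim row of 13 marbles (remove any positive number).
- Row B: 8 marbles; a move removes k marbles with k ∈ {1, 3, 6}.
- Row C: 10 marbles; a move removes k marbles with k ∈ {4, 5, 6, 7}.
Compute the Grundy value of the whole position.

Row A is a plain Nim row of size 13, so its Grundy value is 13.
Build the Grundy sequence for row B with g(k) = mex{g(k−s) : s ∈ {1, 3, 6}, s ≤ k}:
k:     0  1  2  3  4  5  6  7  8
g(k):  0  1  0  1  0  1  2  3  2
So g(8) = 2.
Build the Grundy sequence for row C with g(k) = mex{g(k−s) : s ∈ {4, 5, 6, 7}, s ≤ k}:
k:     0  1  2  3  4  5  6  7  8  9 10
g(k):  0  0  0  0  1  1  1  1  2  2  2
So g(10) = 2.
The value of a disjunctive sum is the nim-sum of the parts.
Combined value = 13 XOR 2 XOR 2 = 13.

13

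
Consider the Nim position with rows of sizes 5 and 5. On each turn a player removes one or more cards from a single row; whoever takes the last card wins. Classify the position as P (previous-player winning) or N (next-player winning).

P-position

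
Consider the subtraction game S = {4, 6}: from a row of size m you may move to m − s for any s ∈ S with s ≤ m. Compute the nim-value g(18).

2

Compute g(0), g(1), … for moves {4, 6}:
k:     0  1  2  3  4  5  6  7  8  9 10 11 12 13 14 15 16 17 18
g(k):  0  0  0  0  1  1  1  1  2  2  0  0  0  0  1  1  1  1  2
So g(18) = 2.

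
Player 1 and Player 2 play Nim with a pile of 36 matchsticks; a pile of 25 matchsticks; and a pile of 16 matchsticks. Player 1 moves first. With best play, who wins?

Player 1 wins

Bitwise XOR of the heap sizes:
  100100  (36)
  011001  (25)
  010000  (16)
  ------
  101101  (45)
The nim-sum is 45 ≠ 0, so this is an N-position: the player to move can win; Player 1 has a winning move.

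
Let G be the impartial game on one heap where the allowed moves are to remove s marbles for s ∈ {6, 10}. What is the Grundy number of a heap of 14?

Grundy values for subtraction set {6, 10}:
g(0) = mex{} = 0
g(1) = mex{} = 0
g(2) = mex{} = 0
g(3) = mex{} = 0
g(4) = mex{} = 0
g(5) = mex{} = 0
g(6) = mex{0} = 1
g(7) = mex{0} = 1
g(8) = mex{0} = 1
g(9) = mex{0} = 1
g(10) = mex{0} = 1
g(11) = mex{0} = 1
g(12) = mex{0,1} = 2
g(13) = mex{0,1} = 2
g(14) = mex{0,1} = 2
So g(14) = 2.

2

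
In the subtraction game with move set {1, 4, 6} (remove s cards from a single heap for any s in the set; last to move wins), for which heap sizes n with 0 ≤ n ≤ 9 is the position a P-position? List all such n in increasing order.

0, 2, 5, 7

Build the Grundy sequence with g(k) = mex{g(k−s) : s ∈ {1, 4, 6}, s ≤ k}:
k:     0  1  2  3  4  5  6  7  8  9
g(k):  0  1  0  1  2  0  1  0  1  2
The P-positions (g = 0) in 0..9 are 0, 2, 5, 7.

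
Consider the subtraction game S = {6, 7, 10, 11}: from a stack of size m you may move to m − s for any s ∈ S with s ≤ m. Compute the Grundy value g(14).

2

Compute g(0), g(1), … for moves {6, 7, 10, 11}:
k:     0  1  2  3  4  5  6  7  8  9 10 11 12 13 14
g(k):  0  0  0  0  0  0  1  1  1  1  1  1  2  2  2
So g(14) = 2.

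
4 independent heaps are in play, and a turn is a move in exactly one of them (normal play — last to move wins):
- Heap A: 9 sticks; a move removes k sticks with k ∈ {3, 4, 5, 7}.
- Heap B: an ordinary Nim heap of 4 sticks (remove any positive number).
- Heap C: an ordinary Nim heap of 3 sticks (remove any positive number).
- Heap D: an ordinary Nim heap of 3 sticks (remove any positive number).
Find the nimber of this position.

Grundy values for heap A (subtraction set {3, 4, 5, 7}):
k:     0  1  2  3  4  5  6  7  8  9
g(k):  0  0  0  1  1  1  2  2  2  3
So g(9) = 3.
Heap B is a plain Nim heap of size 4, so its Grundy value is 4.
Heap C is a plain Nim heap of size 3, so its Grundy value is 3.
Heap D is a plain Nim heap of size 3, so its Grundy value is 3.
By the Sprague-Grundy theorem, the Grundy value of a sum of independent games is the XOR of the component values.
Combined value = 3 XOR 4 XOR 3 XOR 3 = 7.

7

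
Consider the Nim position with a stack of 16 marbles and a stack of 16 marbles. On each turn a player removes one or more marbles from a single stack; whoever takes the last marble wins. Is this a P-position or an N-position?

Bitwise XOR of the heap sizes:
  10000  (16)
  10000  (16)
  -----
  00000  (0)
The nim-sum is 0, so this is a P-position: the player to move is in a losing position under optimal play.

P-position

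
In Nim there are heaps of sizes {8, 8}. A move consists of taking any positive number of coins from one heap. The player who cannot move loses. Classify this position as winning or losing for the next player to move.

Losing position

Nim-sum: 8 ^ 8 = 0.
The nim-sum is 0, so this is a P-position: the player to move is in a losing position under optimal play.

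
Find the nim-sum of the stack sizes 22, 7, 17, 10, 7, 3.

14

Nim-sum: 22 ^ 7 ^ 17 ^ 10 ^ 7 ^ 3 = 14.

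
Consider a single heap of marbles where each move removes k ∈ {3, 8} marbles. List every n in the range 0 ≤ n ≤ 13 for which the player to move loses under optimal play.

Compute g(0), g(1), … for moves {3, 8}:
g(0) = mex{} = 0
g(1) = mex{} = 0
g(2) = mex{} = 0
g(3) = mex{0} = 1
g(4) = mex{0} = 1
g(5) = mex{0} = 1
g(6) = mex{1} = 0
g(7) = mex{1} = 0
g(8) = mex{0,1} = 2
g(9) = mex{0} = 1
g(10) = mex{0} = 1
g(11) = mex{1,2} = 0
g(12) = mex{1} = 0
g(13) = mex{1} = 0
The P-positions (g = 0) in 0..13 are 0, 1, 2, 6, 7, 11, 12, 13.

0, 1, 2, 6, 7, 11, 12, 13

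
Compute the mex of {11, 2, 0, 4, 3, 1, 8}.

5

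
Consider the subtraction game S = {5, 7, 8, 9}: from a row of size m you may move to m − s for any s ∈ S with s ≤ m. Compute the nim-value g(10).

Build the Grundy sequence with g(k) = mex{g(k−s) : s ∈ {5, 7, 8, 9}, s ≤ k}:
k:     0  1  2  3  4  5  6  7  8  9 10
g(k):  0  0  0  0  0  1  1  1  1  1  2
So g(10) = 2.

2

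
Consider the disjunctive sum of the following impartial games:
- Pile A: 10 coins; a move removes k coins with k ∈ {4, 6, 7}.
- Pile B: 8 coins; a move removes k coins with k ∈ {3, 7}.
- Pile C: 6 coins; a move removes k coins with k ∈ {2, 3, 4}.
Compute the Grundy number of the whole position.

For pile A, compute g(0), g(1), … with moves {4, 6, 7}:
g(0) = mex{} = 0
g(1) = mex{} = 0
g(2) = mex{} = 0
g(3) = mex{} = 0
g(4) = mex{0} = 1
g(5) = mex{0} = 1
g(6) = mex{0} = 1
g(7) = mex{0} = 1
g(8) = mex{0,1} = 2
g(9) = mex{0,1} = 2
g(10) = mex{0,1} = 2
So g(10) = 2.
For pile B, compute g(0), g(1), … with moves {3, 7}:
g(0) = mex{} = 0
g(1) = mex{} = 0
g(2) = mex{} = 0
g(3) = mex{0} = 1
g(4) = mex{0} = 1
g(5) = mex{0} = 1
g(6) = mex{1} = 0
g(7) = mex{0,1} = 2
g(8) = mex{0,1} = 2
So g(8) = 2.
Build the Grundy sequence for pile C with g(k) = mex{g(k−s) : s ∈ {2, 3, 4}, s ≤ k}:
g(0) = mex{} = 0
g(1) = mex{} = 0
g(2) = mex{0} = 1
g(3) = mex{0} = 1
g(4) = mex{0,1} = 2
g(5) = mex{0,1} = 2
g(6) = mex{1,2} = 0
So g(6) = 0.
By the Sprague-Grundy theorem, the Grundy value of a sum of independent games is the XOR of the component values.
Combined value = 2 XOR 2 XOR 0 = 0.

0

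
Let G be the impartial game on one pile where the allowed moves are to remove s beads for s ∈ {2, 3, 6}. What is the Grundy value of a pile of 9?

Compute g(0), g(1), … for moves {2, 3, 6}:
k:     0  1  2  3  4  5  6  7  8  9
g(k):  0  0  1  1  2  0  3  1  2  0
So g(9) = 0.

0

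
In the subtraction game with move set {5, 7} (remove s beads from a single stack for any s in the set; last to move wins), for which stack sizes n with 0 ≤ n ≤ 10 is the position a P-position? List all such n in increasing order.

Grundy values for subtraction set {5, 7}:
g(0) = mex{} = 0
g(1) = mex{} = 0
g(2) = mex{} = 0
g(3) = mex{} = 0
g(4) = mex{} = 0
g(5) = mex{0} = 1
g(6) = mex{0} = 1
g(7) = mex{0} = 1
g(8) = mex{0} = 1
g(9) = mex{0} = 1
g(10) = mex{0,1} = 2
The P-positions (g = 0) in 0..10 are 0, 1, 2, 3, 4.

0, 1, 2, 3, 4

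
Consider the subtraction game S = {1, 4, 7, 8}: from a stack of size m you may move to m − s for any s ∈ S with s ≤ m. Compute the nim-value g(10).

3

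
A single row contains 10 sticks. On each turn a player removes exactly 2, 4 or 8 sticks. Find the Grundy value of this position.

Grundy values for subtraction set {2, 4, 8}:
k:     0  1  2  3  4  5  6  7  8  9 10
g(k):  0  0  1  1  2  2  0  0  1  1  2
So g(10) = 2.

2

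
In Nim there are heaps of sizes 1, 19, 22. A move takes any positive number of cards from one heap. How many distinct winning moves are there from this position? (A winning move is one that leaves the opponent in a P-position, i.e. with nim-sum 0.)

Nim-sum: 1 ^ 19 ^ 22 = 4.
The overall nim-sum is X = 4. A heap of size p has a winning move iff p XOR X < p (reduce it to p XOR X).
  1: 1 XOR 4 = 5 ≥ 1 — no move.
  19: 19 XOR 4 = 23 ≥ 19 — no move.
  22: 22 XOR 4 = 18 < 22 — winning move (to 18).
That gives 1 winning move.

1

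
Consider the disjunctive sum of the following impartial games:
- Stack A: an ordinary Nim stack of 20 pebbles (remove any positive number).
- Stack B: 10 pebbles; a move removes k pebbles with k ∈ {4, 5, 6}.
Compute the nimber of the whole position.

20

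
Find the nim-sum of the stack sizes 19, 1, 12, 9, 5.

Nim-sum: 19 ^ 1 ^ 12 ^ 9 ^ 5 = 18.

18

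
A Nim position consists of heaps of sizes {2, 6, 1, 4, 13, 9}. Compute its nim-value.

5

Nim-sum: 2 ⊕ 6 ⊕ 1 ⊕ 4 ⊕ 13 ⊕ 9 = 5.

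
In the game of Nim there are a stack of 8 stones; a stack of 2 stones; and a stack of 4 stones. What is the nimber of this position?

Bitwise XOR of the heap sizes:
  1000  (8)
  0010  (2)
  0100  (4)
  ----
  1110  (14)

14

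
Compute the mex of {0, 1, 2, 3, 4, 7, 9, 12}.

5

The values 0, 1, 2, 3, 4 are all present; 5 is the first non-negative integer missing from the set.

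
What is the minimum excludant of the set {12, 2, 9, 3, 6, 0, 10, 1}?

4

The values 0, 1, 2, 3 are all present; 4 is the first non-negative integer missing from the set.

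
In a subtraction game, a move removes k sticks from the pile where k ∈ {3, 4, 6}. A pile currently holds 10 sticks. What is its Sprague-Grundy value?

0

Build the Grundy sequence with g(k) = mex{g(k−s) : s ∈ {3, 4, 6}, s ≤ k}:
k:     0  1  2  3  4  5  6  7  8  9 10
g(k):  0  0  0  1  1  1  2  2  2  0  0
So g(10) = 0.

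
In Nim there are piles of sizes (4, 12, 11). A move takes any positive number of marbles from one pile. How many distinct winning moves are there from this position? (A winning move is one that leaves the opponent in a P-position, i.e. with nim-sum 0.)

Bitwise XOR of the heap sizes:
  0100  (4)
  1100  (12)
  1011  (11)
  ----
  0011  (3)
The overall nim-sum is X = 3. A pile of size p has a winning move iff p XOR X < p (reduce it to p XOR X).
  4: 4 XOR 3 = 7 ≥ 4 — no move.
  12: 12 XOR 3 = 15 ≥ 12 — no move.
  11: 11 XOR 3 = 8 < 11 — winning move (to 8).
That gives 1 winning move.

1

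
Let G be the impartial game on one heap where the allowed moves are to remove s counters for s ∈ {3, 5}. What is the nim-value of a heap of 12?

1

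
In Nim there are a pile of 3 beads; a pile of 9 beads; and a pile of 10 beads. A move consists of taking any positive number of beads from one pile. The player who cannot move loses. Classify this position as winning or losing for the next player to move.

Nim-sum: 3 ⊕ 9 ⊕ 10 = 0.
The nim-sum is 0, so this is a P-position: the player to move is in a losing position under optimal play.

Losing position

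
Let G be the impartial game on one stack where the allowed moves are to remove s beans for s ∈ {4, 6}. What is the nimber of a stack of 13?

0

Build the Grundy sequence with g(k) = mex{g(k−s) : s ∈ {4, 6}, s ≤ k}:
g(0) = mex{} = 0
g(1) = mex{} = 0
g(2) = mex{} = 0
g(3) = mex{} = 0
g(4) = mex{0} = 1
g(5) = mex{0} = 1
g(6) = mex{0} = 1
g(7) = mex{0} = 1
g(8) = mex{0,1} = 2
g(9) = mex{0,1} = 2
g(10) = mex{1} = 0
g(11) = mex{1} = 0
g(12) = mex{1,2} = 0
g(13) = mex{1,2} = 0
So g(13) = 0.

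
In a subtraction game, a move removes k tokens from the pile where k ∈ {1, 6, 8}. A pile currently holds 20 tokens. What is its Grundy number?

2

Compute g(0), g(1), … for moves {1, 6, 8}:
k:     0  1  2  3  4  5  6  7  8  9 10 11 12 13 14 15 16 17 18 19 20
g(k):  0  1  0  1  0  1  2  0  1  0  1  0  1  2  0  1  0  1  0  1  2
So g(20) = 2.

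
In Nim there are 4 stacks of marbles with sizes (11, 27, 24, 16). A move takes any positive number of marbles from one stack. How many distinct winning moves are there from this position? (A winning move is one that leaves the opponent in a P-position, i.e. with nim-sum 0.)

3

Nim-sum: 11 ⊕ 27 ⊕ 24 ⊕ 16 = 24.
The overall nim-sum is X = 24. A stack of size p has a winning move iff p XOR X < p (reduce it to p XOR X).
  11: 11 XOR 24 = 19 ≥ 11 — no move.
  27: 27 XOR 24 = 3 < 27 — winning move (to 3).
  24: 24 XOR 24 = 0 < 24 — winning move (to 0).
  16: 16 XOR 24 = 8 < 16 — winning move (to 8).
That gives 3 winning moves.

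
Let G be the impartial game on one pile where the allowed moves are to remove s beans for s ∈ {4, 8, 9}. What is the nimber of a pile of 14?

Grundy values for subtraction set {4, 8, 9}:
g(0) = mex{} = 0
g(1) = mex{} = 0
g(2) = mex{} = 0
g(3) = mex{} = 0
g(4) = mex{0} = 1
g(5) = mex{0} = 1
g(6) = mex{0} = 1
g(7) = mex{0} = 1
g(8) = mex{0,1} = 2
g(9) = mex{0,1} = 2
g(10) = mex{0,1} = 2
g(11) = mex{0,1} = 2
g(12) = mex{0,1,2} = 3
g(13) = mex{1,2} = 0
g(14) = mex{1,2} = 0
So g(14) = 0.

0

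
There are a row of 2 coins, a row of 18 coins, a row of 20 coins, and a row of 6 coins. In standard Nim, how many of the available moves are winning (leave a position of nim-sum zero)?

3

Nim-sum: 2 XOR 18 XOR 20 XOR 6 = 2.
The overall nim-sum is X = 2. A row of size p has a winning move iff p XOR X < p (reduce it to p XOR X).
  2: 2 XOR 2 = 0 < 2 — winning move (to 0).
  18: 18 XOR 2 = 16 < 18 — winning move (to 16).
  20: 20 XOR 2 = 22 ≥ 20 — no move.
  6: 6 XOR 2 = 4 < 6 — winning move (to 4).
That gives 3 winning moves.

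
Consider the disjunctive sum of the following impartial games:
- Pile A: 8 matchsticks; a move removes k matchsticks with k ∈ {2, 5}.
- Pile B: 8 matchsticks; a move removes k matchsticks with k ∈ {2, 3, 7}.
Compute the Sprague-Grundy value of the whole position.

1

Build the Grundy sequence for pile A with g(k) = mex{g(k−s) : s ∈ {2, 5}, s ≤ k}:
k:     0  1  2  3  4  5  6  7  8
g(k):  0  0  1  1  0  2  1  0  0
So g(8) = 0.
Build the Grundy sequence for pile B with g(k) = mex{g(k−s) : s ∈ {2, 3, 7}, s ≤ k}:
g(0) = mex{} = 0
g(1) = mex{} = 0
g(2) = mex{0} = 1
g(3) = mex{0} = 1
g(4) = mex{0,1} = 2
g(5) = mex{1} = 0
g(6) = mex{1,2} = 0
g(7) = mex{0,2} = 1
g(8) = mex{0} = 1
So g(8) = 1.
By the Sprague-Grundy theorem, the Grundy value of a sum of independent games is the XOR of the component values.
Combined value = 0 XOR 1 = 1.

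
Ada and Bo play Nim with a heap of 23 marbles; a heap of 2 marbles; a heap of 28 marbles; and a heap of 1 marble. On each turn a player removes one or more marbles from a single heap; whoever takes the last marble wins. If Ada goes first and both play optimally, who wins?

In binary:
  10111  (23)
  00010  (2)
  11100  (28)
  00001  (1)
  -----
  01000  (8)
The nim-sum is 8 ≠ 0, so this is an N-position: the player to move can win; Ada has a winning move.

Ada wins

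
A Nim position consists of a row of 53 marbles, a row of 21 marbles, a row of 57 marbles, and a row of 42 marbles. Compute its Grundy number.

Compute the nim-sum pairwise:
53 ⊕ 21 = 32
32 ⊕ 57 = 25
25 ⊕ 42 = 51

51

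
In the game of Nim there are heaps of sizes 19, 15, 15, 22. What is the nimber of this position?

5

Compute the nim-sum pairwise:
19 ⊕ 15 = 28
28 ⊕ 15 = 19
19 ⊕ 22 = 5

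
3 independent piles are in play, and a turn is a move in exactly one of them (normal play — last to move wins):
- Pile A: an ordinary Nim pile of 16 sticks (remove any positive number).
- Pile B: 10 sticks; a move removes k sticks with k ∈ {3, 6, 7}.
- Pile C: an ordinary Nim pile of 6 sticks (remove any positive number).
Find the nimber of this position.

22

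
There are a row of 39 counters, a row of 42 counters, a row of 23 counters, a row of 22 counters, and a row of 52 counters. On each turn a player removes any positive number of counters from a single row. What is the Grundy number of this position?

Nim-sum: 39 ^ 42 ^ 23 ^ 22 ^ 52 = 56.

56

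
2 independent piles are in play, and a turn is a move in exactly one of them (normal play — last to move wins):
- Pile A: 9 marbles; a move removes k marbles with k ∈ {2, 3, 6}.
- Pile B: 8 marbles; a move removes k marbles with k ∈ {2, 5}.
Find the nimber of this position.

For pile A, compute g(0), g(1), … with moves {2, 3, 6}:
g(0) = mex{} = 0
g(1) = mex{} = 0
g(2) = mex{0} = 1
g(3) = mex{0} = 1
g(4) = mex{0,1} = 2
g(5) = mex{1} = 0
g(6) = mex{0,1,2} = 3
g(7) = mex{0,2} = 1
g(8) = mex{0,1,3} = 2
g(9) = mex{1,3} = 0
So g(9) = 0.
For pile B, compute g(0), g(1), … with moves {2, 5}:
k:     0  1  2  3  4  5  6  7  8
g(k):  0  0  1  1  0  2  1  0  0
So g(8) = 0.
The value of a disjunctive sum is the nim-sum of the parts.
Combined value = 0 ⊕ 0 = 0.

0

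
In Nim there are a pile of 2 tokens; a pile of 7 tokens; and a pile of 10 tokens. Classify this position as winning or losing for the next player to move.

Winning position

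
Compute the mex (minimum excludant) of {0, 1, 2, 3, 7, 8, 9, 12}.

4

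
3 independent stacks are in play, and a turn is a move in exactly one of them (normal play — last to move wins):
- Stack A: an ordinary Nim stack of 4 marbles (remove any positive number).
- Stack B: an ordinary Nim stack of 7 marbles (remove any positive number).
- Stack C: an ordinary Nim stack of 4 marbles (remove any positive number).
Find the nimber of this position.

7

Stack A is a plain Nim stack of size 4, so its Grundy value is 4.
Stack B is a plain Nim stack of size 7, so its Grundy value is 7.
Stack C is a plain Nim stack of size 4, so its Grundy value is 4.
By the Sprague-Grundy theorem, the Grundy value of a sum of independent games is the XOR of the component values.
Combined value = 4 XOR 7 XOR 4 = 7.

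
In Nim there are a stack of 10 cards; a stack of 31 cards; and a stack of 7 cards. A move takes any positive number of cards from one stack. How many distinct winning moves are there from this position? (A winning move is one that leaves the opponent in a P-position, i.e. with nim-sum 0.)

Compute the nim-sum pairwise:
10 ⊕ 31 = 21
21 ⊕ 7 = 18
The overall nim-sum is X = 18. A stack of size p has a winning move iff p XOR X < p (reduce it to p XOR X).
  10: 10 XOR 18 = 24 ≥ 10 — no move.
  31: 31 XOR 18 = 13 < 31 — winning move (to 13).
  7: 7 XOR 18 = 21 ≥ 7 — no move.
That gives 1 winning move.

1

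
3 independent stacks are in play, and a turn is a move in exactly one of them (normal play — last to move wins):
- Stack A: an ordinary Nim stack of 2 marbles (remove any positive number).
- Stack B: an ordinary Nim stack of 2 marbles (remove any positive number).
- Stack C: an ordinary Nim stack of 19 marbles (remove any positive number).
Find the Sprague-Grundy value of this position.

19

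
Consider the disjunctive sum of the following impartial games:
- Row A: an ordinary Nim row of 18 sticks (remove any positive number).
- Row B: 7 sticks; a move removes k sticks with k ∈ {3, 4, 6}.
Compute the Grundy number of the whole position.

Row A is a plain Nim row of size 18, so its Grundy value is 18.
Build the Grundy sequence for row B with g(k) = mex{g(k−s) : s ∈ {3, 4, 6}, s ≤ k}:
k:     0  1  2  3  4  5  6  7
g(k):  0  0  0  1  1  1  2  2
So g(7) = 2.
By the Sprague-Grundy theorem, the Grundy value of a sum of independent games is the XOR of the component values.
Combined value = 18 ⊕ 2 = 16.

16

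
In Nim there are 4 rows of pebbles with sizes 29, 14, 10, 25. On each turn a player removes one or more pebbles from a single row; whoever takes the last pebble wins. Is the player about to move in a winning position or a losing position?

Losing position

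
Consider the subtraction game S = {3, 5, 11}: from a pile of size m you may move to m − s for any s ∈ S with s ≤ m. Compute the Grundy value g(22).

2

Compute g(0), g(1), … for moves {3, 5, 11}:
k:     0  1  2  3  4  5  6  7  8  9 10 11 12 13 14 15 16 17 18 19 20 21 22
g(k):  0  0  0  1  1  1  2  2  0  0  0  1  1  1  2  2  0  0  0  1  1  1  2
So g(22) = 2.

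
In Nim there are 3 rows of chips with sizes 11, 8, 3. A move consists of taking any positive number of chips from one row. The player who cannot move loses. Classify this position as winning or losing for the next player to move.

Write each in binary and XOR column by column:
  1011  (11)
  1000  (8)
  0011  (3)
  ----
  0000  (0)
The nim-sum is 0, so this is a P-position: the player to move is in a losing position under optimal play.

Losing position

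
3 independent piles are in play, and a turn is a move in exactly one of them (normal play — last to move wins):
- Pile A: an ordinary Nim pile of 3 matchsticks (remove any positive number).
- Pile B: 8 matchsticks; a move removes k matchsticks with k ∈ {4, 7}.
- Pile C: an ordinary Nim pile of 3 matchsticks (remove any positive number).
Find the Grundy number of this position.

Pile A is a plain Nim pile of size 3, so its Grundy value is 3.
Grundy values for pile B (subtraction set {4, 7}):
g(0) = mex{} = 0
g(1) = mex{} = 0
g(2) = mex{} = 0
g(3) = mex{} = 0
g(4) = mex{0} = 1
g(5) = mex{0} = 1
g(6) = mex{0} = 1
g(7) = mex{0} = 1
g(8) = mex{0,1} = 2
So g(8) = 2.
Pile C is a plain Nim pile of size 3, so its Grundy value is 3.
By the Sprague-Grundy theorem, the Grundy value of a sum of independent games is the XOR of the component values.
Combined value = 3 XOR 2 XOR 3 = 2.

2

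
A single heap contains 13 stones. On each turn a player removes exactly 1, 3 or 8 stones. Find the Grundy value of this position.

0

Compute g(0), g(1), … for moves {1, 3, 8}:
g(0) = mex{} = 0
g(1) = mex{0} = 1
g(2) = mex{1} = 0
g(3) = mex{0} = 1
g(4) = mex{1} = 0
g(5) = mex{0} = 1
g(6) = mex{1} = 0
g(7) = mex{0} = 1
g(8) = mex{0,1} = 2
g(9) = mex{0,1,2} = 3
g(10) = mex{0,1,3} = 2
g(11) = mex{1,2} = 0
g(12) = mex{0,3} = 1
g(13) = mex{1,2} = 0
So g(13) = 0.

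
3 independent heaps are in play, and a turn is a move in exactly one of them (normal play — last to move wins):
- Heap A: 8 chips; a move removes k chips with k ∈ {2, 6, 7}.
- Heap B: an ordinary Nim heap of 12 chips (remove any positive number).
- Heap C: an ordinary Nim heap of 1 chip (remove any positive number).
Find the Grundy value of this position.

15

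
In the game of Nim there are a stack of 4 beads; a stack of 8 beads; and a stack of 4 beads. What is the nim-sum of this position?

8

Compute the nim-sum pairwise:
4 XOR 8 = 12
12 XOR 4 = 8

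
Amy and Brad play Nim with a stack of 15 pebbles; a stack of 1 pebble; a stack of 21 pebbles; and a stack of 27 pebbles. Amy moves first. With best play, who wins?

Brad wins

Compute the nim-sum pairwise:
15 ^ 1 = 14
14 ^ 21 = 27
27 ^ 27 = 0
The nim-sum is 0, so this is a P-position: the player to move is in a losing position under optimal play; Amy is about to move from it and so loses — Brad wins.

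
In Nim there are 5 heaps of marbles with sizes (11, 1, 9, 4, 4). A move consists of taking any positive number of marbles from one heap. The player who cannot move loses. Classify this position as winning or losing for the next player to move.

Winning position

Compute the nim-sum pairwise:
11 ⊕ 1 = 10
10 ⊕ 9 = 3
3 ⊕ 4 = 7
7 ⊕ 4 = 3
The nim-sum is 3 ≠ 0, so this is an N-position: the player to move can win.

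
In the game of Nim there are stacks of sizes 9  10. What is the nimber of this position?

Compute the nim-sum pairwise:
9 XOR 10 = 3

3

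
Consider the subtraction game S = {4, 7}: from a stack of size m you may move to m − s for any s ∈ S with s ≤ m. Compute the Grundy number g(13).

Compute g(0), g(1), … for moves {4, 7}:
k:     0  1  2  3  4  5  6  7  8  9 10 11 12 13
g(k):  0  0  0  0  1  1  1  1  2  2  2  0  0  0
So g(13) = 0.

0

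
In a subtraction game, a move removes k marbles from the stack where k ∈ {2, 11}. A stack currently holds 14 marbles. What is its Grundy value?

0

Compute g(0), g(1), … for moves {2, 11}:
g(0) = mex{} = 0
g(1) = mex{} = 0
g(2) = mex{0} = 1
g(3) = mex{0} = 1
g(4) = mex{1} = 0
g(5) = mex{1} = 0
g(6) = mex{0} = 1
g(7) = mex{0} = 1
g(8) = mex{1} = 0
g(9) = mex{1} = 0
g(10) = mex{0} = 1
g(11) = mex{0} = 1
g(12) = mex{0,1} = 2
g(13) = mex{1} = 0
g(14) = mex{1,2} = 0
So g(14) = 0.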